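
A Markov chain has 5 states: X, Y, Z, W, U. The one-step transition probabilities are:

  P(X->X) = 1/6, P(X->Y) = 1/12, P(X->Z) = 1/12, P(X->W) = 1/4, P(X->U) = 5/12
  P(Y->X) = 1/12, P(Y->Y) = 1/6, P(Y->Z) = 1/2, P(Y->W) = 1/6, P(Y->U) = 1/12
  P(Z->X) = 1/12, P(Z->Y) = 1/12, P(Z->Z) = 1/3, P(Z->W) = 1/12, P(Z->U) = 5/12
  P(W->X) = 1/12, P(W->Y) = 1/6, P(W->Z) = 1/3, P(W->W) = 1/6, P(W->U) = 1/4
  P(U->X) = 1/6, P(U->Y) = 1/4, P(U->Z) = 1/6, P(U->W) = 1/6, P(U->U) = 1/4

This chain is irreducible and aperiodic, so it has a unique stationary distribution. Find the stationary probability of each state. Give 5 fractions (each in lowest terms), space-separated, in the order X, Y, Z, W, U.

The stationary distribution satisfies pi = pi * P, i.e.:
  pi_X = 1/6*pi_X + 1/12*pi_Y + 1/12*pi_Z + 1/12*pi_W + 1/6*pi_U
  pi_Y = 1/12*pi_X + 1/6*pi_Y + 1/12*pi_Z + 1/6*pi_W + 1/4*pi_U
  pi_Z = 1/12*pi_X + 1/2*pi_Y + 1/3*pi_Z + 1/3*pi_W + 1/6*pi_U
  pi_W = 1/4*pi_X + 1/6*pi_Y + 1/12*pi_Z + 1/6*pi_W + 1/6*pi_U
  pi_U = 5/12*pi_X + 1/12*pi_Y + 5/12*pi_Z + 1/4*pi_W + 1/4*pi_U
with normalization: pi_X + pi_Y + pi_Z + pi_W + pi_U = 1.

Using the first 4 balance equations plus normalization, the linear system A*pi = b is:
  [-5/6, 1/12, 1/12, 1/12, 1/6] . pi = 0
  [1/12, -5/6, 1/12, 1/6, 1/4] . pi = 0
  [1/12, 1/2, -2/3, 1/3, 1/6] . pi = 0
  [1/4, 1/6, 1/12, -5/6, 1/6] . pi = 0
  [1, 1, 1, 1, 1] . pi = 1

Solving yields:
  pi_X = 1163/9915
  pi_Y = 625/3966
  pi_Z = 559/1983
  pi_W = 1011/6610
  pi_U = 2878/9915

Verification (pi * P):
  1163/9915*1/6 + 625/3966*1/12 + 559/1983*1/12 + 1011/6610*1/12 + 2878/9915*1/6 = 1163/9915 = pi_X  (ok)
  1163/9915*1/12 + 625/3966*1/6 + 559/1983*1/12 + 1011/6610*1/6 + 2878/9915*1/4 = 625/3966 = pi_Y  (ok)
  1163/9915*1/12 + 625/3966*1/2 + 559/1983*1/3 + 1011/6610*1/3 + 2878/9915*1/6 = 559/1983 = pi_Z  (ok)
  1163/9915*1/4 + 625/3966*1/6 + 559/1983*1/12 + 1011/6610*1/6 + 2878/9915*1/6 = 1011/6610 = pi_W  (ok)
  1163/9915*5/12 + 625/3966*1/12 + 559/1983*5/12 + 1011/6610*1/4 + 2878/9915*1/4 = 2878/9915 = pi_U  (ok)

Answer: 1163/9915 625/3966 559/1983 1011/6610 2878/9915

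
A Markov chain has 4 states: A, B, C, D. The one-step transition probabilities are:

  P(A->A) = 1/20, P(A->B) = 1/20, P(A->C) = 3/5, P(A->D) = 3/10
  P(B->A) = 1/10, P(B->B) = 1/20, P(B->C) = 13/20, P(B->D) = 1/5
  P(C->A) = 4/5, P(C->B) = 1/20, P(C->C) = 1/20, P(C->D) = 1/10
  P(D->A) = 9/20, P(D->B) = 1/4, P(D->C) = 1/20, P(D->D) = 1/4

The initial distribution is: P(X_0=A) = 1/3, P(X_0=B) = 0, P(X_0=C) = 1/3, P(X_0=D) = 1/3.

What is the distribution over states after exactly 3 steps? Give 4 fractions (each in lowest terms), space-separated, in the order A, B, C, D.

Answer: 1663/4000 577/6000 449/1600 4979/24000

Derivation:
Propagating the distribution step by step (d_{t+1} = d_t * P):
d_0 = (A=1/3, B=0, C=1/3, D=1/3)
  d_1[A] = 1/3*1/20 + 0*1/10 + 1/3*4/5 + 1/3*9/20 = 13/30
  d_1[B] = 1/3*1/20 + 0*1/20 + 1/3*1/20 + 1/3*1/4 = 7/60
  d_1[C] = 1/3*3/5 + 0*13/20 + 1/3*1/20 + 1/3*1/20 = 7/30
  d_1[D] = 1/3*3/10 + 0*1/5 + 1/3*1/10 + 1/3*1/4 = 13/60
d_1 = (A=13/30, B=7/60, C=7/30, D=13/60)
  d_2[A] = 13/30*1/20 + 7/60*1/10 + 7/30*4/5 + 13/60*9/20 = 127/400
  d_2[B] = 13/30*1/20 + 7/60*1/20 + 7/30*1/20 + 13/60*1/4 = 7/75
  d_2[C] = 13/30*3/5 + 7/60*13/20 + 7/30*1/20 + 13/60*1/20 = 43/120
  d_2[D] = 13/30*3/10 + 7/60*1/5 + 7/30*1/10 + 13/60*1/4 = 277/1200
d_2 = (A=127/400, B=7/75, C=43/120, D=277/1200)
  d_3[A] = 127/400*1/20 + 7/75*1/10 + 43/120*4/5 + 277/1200*9/20 = 1663/4000
  d_3[B] = 127/400*1/20 + 7/75*1/20 + 43/120*1/20 + 277/1200*1/4 = 577/6000
  d_3[C] = 127/400*3/5 + 7/75*13/20 + 43/120*1/20 + 277/1200*1/20 = 449/1600
  d_3[D] = 127/400*3/10 + 7/75*1/5 + 43/120*1/10 + 277/1200*1/4 = 4979/24000
d_3 = (A=1663/4000, B=577/6000, C=449/1600, D=4979/24000)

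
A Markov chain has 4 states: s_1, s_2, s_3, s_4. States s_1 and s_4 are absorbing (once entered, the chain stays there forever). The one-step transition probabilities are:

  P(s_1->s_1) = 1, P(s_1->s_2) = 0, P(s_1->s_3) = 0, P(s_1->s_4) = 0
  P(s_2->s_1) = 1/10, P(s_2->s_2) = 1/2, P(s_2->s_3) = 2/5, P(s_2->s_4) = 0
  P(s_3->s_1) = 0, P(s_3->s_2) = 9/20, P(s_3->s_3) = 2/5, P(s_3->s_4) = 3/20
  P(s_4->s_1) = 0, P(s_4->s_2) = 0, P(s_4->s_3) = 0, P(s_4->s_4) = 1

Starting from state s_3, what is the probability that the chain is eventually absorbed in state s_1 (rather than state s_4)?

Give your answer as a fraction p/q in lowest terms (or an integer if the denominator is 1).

Let a_i = P(absorbed in s_1 | start in state i).
Boundary conditions: a_s_1 = 1, a_s_4 = 0.
For each transient state i, a_i = sum_j P(i->j) * a_j:
  a_s_2 = 1/10*a_s_1 + 1/2*a_s_2 + 2/5*a_s_3 + 0*a_s_4
  a_s_3 = 0*a_s_1 + 9/20*a_s_2 + 2/5*a_s_3 + 3/20*a_s_4

Substituting a_s_1 = 1 and a_s_4 = 0, rearrange to (I - Q) a = r where r[i] = P(i -> s_1):
  [1/2, -2/5] . (a_s_2, a_s_3) = 1/10
  [-9/20, 3/5] . (a_s_2, a_s_3) = 0

Solving yields:
  a_s_2 = 1/2
  a_s_3 = 3/8

Starting state is s_3, so the absorption probability is a_s_3 = 3/8.

Answer: 3/8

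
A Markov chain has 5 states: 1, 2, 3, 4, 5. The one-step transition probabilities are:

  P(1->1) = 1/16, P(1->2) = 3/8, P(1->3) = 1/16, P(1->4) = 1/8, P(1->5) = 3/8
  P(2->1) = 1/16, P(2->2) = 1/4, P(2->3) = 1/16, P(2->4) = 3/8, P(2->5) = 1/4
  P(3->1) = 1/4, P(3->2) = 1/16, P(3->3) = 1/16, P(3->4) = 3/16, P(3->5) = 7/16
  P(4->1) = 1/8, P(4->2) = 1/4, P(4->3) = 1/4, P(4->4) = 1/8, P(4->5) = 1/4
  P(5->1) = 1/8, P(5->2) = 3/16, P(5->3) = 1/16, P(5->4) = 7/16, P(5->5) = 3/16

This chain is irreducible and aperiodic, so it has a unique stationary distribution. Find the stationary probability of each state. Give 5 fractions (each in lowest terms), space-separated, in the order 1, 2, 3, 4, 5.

The stationary distribution satisfies pi = pi * P, i.e.:
  pi_1 = 1/16*pi_1 + 1/16*pi_2 + 1/4*pi_3 + 1/8*pi_4 + 1/8*pi_5
  pi_2 = 3/8*pi_1 + 1/4*pi_2 + 1/16*pi_3 + 1/4*pi_4 + 3/16*pi_5
  pi_3 = 1/16*pi_1 + 1/16*pi_2 + 1/16*pi_3 + 1/4*pi_4 + 1/16*pi_5
  pi_4 = 1/8*pi_1 + 3/8*pi_2 + 3/16*pi_3 + 1/8*pi_4 + 7/16*pi_5
  pi_5 = 3/8*pi_1 + 1/4*pi_2 + 7/16*pi_3 + 1/4*pi_4 + 3/16*pi_5
with normalization: pi_1 + pi_2 + pi_3 + pi_4 + pi_5 = 1.

Using the first 4 balance equations plus normalization, the linear system A*pi = b is:
  [-15/16, 1/16, 1/4, 1/8, 1/8] . pi = 0
  [3/8, -3/4, 1/16, 1/4, 3/16] . pi = 0
  [1/16, 1/16, -15/16, 1/4, 1/16] . pi = 0
  [1/8, 3/8, 3/16, -7/8, 7/16] . pi = 0
  [1, 1, 1, 1, 1] . pi = 1

Solving yields:
  pi_1 = 2659/22593
  pi_2 = 5119/22593
  pi_3 = 856/7531
  pi_4 = 2055/7531
  pi_5 = 6082/22593

Verification (pi * P):
  2659/22593*1/16 + 5119/22593*1/16 + 856/7531*1/4 + 2055/7531*1/8 + 6082/22593*1/8 = 2659/22593 = pi_1  (ok)
  2659/22593*3/8 + 5119/22593*1/4 + 856/7531*1/16 + 2055/7531*1/4 + 6082/22593*3/16 = 5119/22593 = pi_2  (ok)
  2659/22593*1/16 + 5119/22593*1/16 + 856/7531*1/16 + 2055/7531*1/4 + 6082/22593*1/16 = 856/7531 = pi_3  (ok)
  2659/22593*1/8 + 5119/22593*3/8 + 856/7531*3/16 + 2055/7531*1/8 + 6082/22593*7/16 = 2055/7531 = pi_4  (ok)
  2659/22593*3/8 + 5119/22593*1/4 + 856/7531*7/16 + 2055/7531*1/4 + 6082/22593*3/16 = 6082/22593 = pi_5  (ok)

Answer: 2659/22593 5119/22593 856/7531 2055/7531 6082/22593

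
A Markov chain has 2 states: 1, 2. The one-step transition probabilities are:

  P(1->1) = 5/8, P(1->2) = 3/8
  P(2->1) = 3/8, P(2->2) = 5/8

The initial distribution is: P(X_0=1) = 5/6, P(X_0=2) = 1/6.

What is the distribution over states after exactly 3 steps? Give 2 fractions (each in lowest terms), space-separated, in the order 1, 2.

Propagating the distribution step by step (d_{t+1} = d_t * P):
d_0 = (1=5/6, 2=1/6)
  d_1[1] = 5/6*5/8 + 1/6*3/8 = 7/12
  d_1[2] = 5/6*3/8 + 1/6*5/8 = 5/12
d_1 = (1=7/12, 2=5/12)
  d_2[1] = 7/12*5/8 + 5/12*3/8 = 25/48
  d_2[2] = 7/12*3/8 + 5/12*5/8 = 23/48
d_2 = (1=25/48, 2=23/48)
  d_3[1] = 25/48*5/8 + 23/48*3/8 = 97/192
  d_3[2] = 25/48*3/8 + 23/48*5/8 = 95/192
d_3 = (1=97/192, 2=95/192)

Answer: 97/192 95/192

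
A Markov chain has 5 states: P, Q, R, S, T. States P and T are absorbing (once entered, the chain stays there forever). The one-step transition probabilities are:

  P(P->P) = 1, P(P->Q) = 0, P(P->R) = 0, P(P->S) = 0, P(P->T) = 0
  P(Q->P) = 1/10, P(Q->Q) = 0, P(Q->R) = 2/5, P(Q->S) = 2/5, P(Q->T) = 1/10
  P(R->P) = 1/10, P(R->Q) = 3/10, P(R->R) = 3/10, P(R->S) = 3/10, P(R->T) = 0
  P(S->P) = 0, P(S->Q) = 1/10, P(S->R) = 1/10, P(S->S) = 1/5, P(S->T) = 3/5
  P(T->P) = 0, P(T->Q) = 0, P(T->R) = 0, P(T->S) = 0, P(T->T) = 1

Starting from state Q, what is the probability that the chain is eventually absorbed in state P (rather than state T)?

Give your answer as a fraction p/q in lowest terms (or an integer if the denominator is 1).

Answer: 89/382

Derivation:
Let a_i = P(absorbed in P | start in state i).
Boundary conditions: a_P = 1, a_T = 0.
For each transient state i, a_i = sum_j P(i->j) * a_j:
  a_Q = 1/10*a_P + 0*a_Q + 2/5*a_R + 2/5*a_S + 1/10*a_T
  a_R = 1/10*a_P + 3/10*a_Q + 3/10*a_R + 3/10*a_S + 0*a_T
  a_S = 0*a_P + 1/10*a_Q + 1/10*a_R + 1/5*a_S + 3/5*a_T

Substituting a_P = 1 and a_T = 0, rearrange to (I - Q) a = r where r[i] = P(i -> P):
  [1, -2/5, -2/5] . (a_Q, a_R, a_S) = 1/10
  [-3/10, 7/10, -3/10] . (a_Q, a_R, a_S) = 1/10
  [-1/10, -1/10, 4/5] . (a_Q, a_R, a_S) = 0

Solving yields:
  a_Q = 89/382
  a_R = 103/382
  a_S = 12/191

Starting state is Q, so the absorption probability is a_Q = 89/382.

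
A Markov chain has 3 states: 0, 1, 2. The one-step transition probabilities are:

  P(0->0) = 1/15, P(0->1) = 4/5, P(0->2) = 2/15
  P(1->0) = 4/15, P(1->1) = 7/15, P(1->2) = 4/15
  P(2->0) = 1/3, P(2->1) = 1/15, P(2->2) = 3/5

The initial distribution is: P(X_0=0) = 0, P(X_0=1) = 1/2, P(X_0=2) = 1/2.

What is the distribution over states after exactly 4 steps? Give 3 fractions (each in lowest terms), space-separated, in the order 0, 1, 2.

Propagating the distribution step by step (d_{t+1} = d_t * P):
d_0 = (0=0, 1=1/2, 2=1/2)
  d_1[0] = 0*1/15 + 1/2*4/15 + 1/2*1/3 = 3/10
  d_1[1] = 0*4/5 + 1/2*7/15 + 1/2*1/15 = 4/15
  d_1[2] = 0*2/15 + 1/2*4/15 + 1/2*3/5 = 13/30
d_1 = (0=3/10, 1=4/15, 2=13/30)
  d_2[0] = 3/10*1/15 + 4/15*4/15 + 13/30*1/3 = 53/225
  d_2[1] = 3/10*4/5 + 4/15*7/15 + 13/30*1/15 = 59/150
  d_2[2] = 3/10*2/15 + 4/15*4/15 + 13/30*3/5 = 167/450
d_2 = (0=53/225, 1=59/150, 2=167/450)
  d_3[0] = 53/225*1/15 + 59/150*4/15 + 167/450*1/3 = 1649/6750
  d_3[1] = 53/225*4/5 + 59/150*7/15 + 167/450*1/15 = 1339/3375
  d_3[2] = 53/225*2/15 + 59/150*4/15 + 167/450*3/5 = 2423/6750
d_3 = (0=1649/6750, 1=1339/3375, 2=2423/6750)
  d_4[0] = 1649/6750*1/15 + 1339/3375*4/15 + 2423/6750*1/3 = 12238/50625
  d_4[1] = 1649/6750*4/5 + 1339/3375*7/15 + 2423/6750*1/15 = 40957/101250
  d_4[2] = 1649/6750*2/15 + 1339/3375*4/15 + 2423/6750*3/5 = 11939/33750
d_4 = (0=12238/50625, 1=40957/101250, 2=11939/33750)

Answer: 12238/50625 40957/101250 11939/33750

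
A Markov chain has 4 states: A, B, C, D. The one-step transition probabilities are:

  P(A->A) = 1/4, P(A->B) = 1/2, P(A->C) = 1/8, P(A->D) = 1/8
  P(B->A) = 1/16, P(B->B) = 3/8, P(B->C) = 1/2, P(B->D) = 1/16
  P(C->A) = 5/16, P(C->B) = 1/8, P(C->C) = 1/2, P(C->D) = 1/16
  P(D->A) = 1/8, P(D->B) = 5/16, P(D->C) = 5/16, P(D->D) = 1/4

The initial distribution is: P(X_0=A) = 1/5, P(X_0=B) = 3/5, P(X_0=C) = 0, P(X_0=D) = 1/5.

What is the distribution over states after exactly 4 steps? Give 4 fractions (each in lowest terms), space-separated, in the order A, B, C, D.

Answer: 17303/81920 23977/81920 33031/81920 7609/81920

Derivation:
Propagating the distribution step by step (d_{t+1} = d_t * P):
d_0 = (A=1/5, B=3/5, C=0, D=1/5)
  d_1[A] = 1/5*1/4 + 3/5*1/16 + 0*5/16 + 1/5*1/8 = 9/80
  d_1[B] = 1/5*1/2 + 3/5*3/8 + 0*1/8 + 1/5*5/16 = 31/80
  d_1[C] = 1/5*1/8 + 3/5*1/2 + 0*1/2 + 1/5*5/16 = 31/80
  d_1[D] = 1/5*1/8 + 3/5*1/16 + 0*1/16 + 1/5*1/4 = 9/80
d_1 = (A=9/80, B=31/80, C=31/80, D=9/80)
  d_2[A] = 9/80*1/4 + 31/80*1/16 + 31/80*5/16 + 9/80*1/8 = 3/16
  d_2[B] = 9/80*1/2 + 31/80*3/8 + 31/80*1/8 + 9/80*5/16 = 73/256
  d_2[C] = 9/80*1/8 + 31/80*1/2 + 31/80*1/2 + 9/80*5/16 = 559/1280
  d_2[D] = 9/80*1/8 + 31/80*1/16 + 31/80*1/16 + 9/80*1/4 = 29/320
d_2 = (A=3/16, B=73/256, C=559/1280, D=29/320)
  d_3[A] = 3/16*1/4 + 73/256*1/16 + 559/1280*5/16 + 29/320*1/8 = 17/80
  d_3[B] = 3/16*1/2 + 73/256*3/8 + 559/1280*1/8 + 29/320*5/16 = 363/1280
  d_3[C] = 3/16*1/8 + 73/256*1/2 + 559/1280*1/2 + 29/320*5/16 = 2113/5120
  d_3[D] = 3/16*1/8 + 73/256*1/16 + 559/1280*1/16 + 29/320*1/4 = 467/5120
d_3 = (A=17/80, B=363/1280, C=2113/5120, D=467/5120)
  d_4[A] = 17/80*1/4 + 363/1280*1/16 + 2113/5120*5/16 + 467/5120*1/8 = 17303/81920
  d_4[B] = 17/80*1/2 + 363/1280*3/8 + 2113/5120*1/8 + 467/5120*5/16 = 23977/81920
  d_4[C] = 17/80*1/8 + 363/1280*1/2 + 2113/5120*1/2 + 467/5120*5/16 = 33031/81920
  d_4[D] = 17/80*1/8 + 363/1280*1/16 + 2113/5120*1/16 + 467/5120*1/4 = 7609/81920
d_4 = (A=17303/81920, B=23977/81920, C=33031/81920, D=7609/81920)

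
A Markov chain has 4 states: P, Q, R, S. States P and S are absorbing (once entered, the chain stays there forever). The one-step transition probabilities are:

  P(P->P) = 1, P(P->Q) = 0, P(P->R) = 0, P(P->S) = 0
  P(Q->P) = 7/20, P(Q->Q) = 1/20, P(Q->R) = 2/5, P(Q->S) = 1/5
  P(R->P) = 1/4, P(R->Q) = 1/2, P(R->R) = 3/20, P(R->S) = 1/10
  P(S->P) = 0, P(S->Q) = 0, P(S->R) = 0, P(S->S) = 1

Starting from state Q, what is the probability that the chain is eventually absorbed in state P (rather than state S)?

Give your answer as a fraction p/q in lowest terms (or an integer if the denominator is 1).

Let a_i = P(absorbed in P | start in state i).
Boundary conditions: a_P = 1, a_S = 0.
For each transient state i, a_i = sum_j P(i->j) * a_j:
  a_Q = 7/20*a_P + 1/20*a_Q + 2/5*a_R + 1/5*a_S
  a_R = 1/4*a_P + 1/2*a_Q + 3/20*a_R + 1/10*a_S

Substituting a_P = 1 and a_S = 0, rearrange to (I - Q) a = r where r[i] = P(i -> P):
  [19/20, -2/5] . (a_Q, a_R) = 7/20
  [-1/2, 17/20] . (a_Q, a_R) = 1/4

Solving yields:
  a_Q = 53/81
  a_R = 55/81

Starting state is Q, so the absorption probability is a_Q = 53/81.

Answer: 53/81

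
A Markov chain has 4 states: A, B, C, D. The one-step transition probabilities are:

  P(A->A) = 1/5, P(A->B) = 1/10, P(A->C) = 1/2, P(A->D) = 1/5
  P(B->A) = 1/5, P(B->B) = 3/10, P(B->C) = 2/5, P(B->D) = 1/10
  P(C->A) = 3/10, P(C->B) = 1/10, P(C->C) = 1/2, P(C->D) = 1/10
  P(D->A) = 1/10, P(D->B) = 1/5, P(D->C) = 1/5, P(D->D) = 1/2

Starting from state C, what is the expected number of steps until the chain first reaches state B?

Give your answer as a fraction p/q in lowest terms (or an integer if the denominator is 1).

Let h_i = expected steps to first reach B from state i.
Boundary: h_B = 0.
First-step equations for the other states:
  h_A = 1 + 1/5*h_A + 1/10*h_B + 1/2*h_C + 1/5*h_D
  h_C = 1 + 3/10*h_A + 1/10*h_B + 1/2*h_C + 1/10*h_D
  h_D = 1 + 1/10*h_A + 1/5*h_B + 1/5*h_C + 1/2*h_D

Substituting h_B = 0 and rearranging gives the linear system (I - Q) h = 1:
  [4/5, -1/2, -1/5] . (h_A, h_C, h_D) = 1
  [-3/10, 1/2, -1/10] . (h_A, h_C, h_D) = 1
  [-1/10, -1/5, 1/2] . (h_A, h_C, h_D) = 1

Solving yields:
  h_A = 335/41
  h_C = 340/41
  h_D = 285/41

Starting state is C, so the expected hitting time is h_C = 340/41.

Answer: 340/41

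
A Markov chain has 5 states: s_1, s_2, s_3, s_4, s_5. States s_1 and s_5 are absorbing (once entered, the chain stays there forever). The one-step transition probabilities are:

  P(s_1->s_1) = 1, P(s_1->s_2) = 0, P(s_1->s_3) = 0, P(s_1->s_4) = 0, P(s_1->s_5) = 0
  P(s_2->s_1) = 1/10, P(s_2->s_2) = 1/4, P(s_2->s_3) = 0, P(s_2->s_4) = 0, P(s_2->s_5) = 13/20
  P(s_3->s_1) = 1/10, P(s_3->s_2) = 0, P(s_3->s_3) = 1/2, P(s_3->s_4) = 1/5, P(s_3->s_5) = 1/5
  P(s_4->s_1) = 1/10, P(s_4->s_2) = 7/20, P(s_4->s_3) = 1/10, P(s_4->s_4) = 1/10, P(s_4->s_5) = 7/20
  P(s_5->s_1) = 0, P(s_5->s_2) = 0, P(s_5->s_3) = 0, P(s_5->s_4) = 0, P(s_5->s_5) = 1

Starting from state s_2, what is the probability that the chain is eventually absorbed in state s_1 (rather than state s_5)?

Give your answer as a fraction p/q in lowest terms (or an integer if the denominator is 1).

Answer: 2/15

Derivation:
Let a_i = P(absorbed in s_1 | start in state i).
Boundary conditions: a_s_1 = 1, a_s_5 = 0.
For each transient state i, a_i = sum_j P(i->j) * a_j:
  a_s_2 = 1/10*a_s_1 + 1/4*a_s_2 + 0*a_s_3 + 0*a_s_4 + 13/20*a_s_5
  a_s_3 = 1/10*a_s_1 + 0*a_s_2 + 1/2*a_s_3 + 1/5*a_s_4 + 1/5*a_s_5
  a_s_4 = 1/10*a_s_1 + 7/20*a_s_2 + 1/10*a_s_3 + 1/10*a_s_4 + 7/20*a_s_5

Substituting a_s_1 = 1 and a_s_5 = 0, rearrange to (I - Q) a = r where r[i] = P(i -> s_1):
  [3/4, 0, 0] . (a_s_2, a_s_3, a_s_4) = 1/10
  [0, 1/2, -1/5] . (a_s_2, a_s_3, a_s_4) = 1/10
  [-7/20, -1/10, 9/10] . (a_s_2, a_s_3, a_s_4) = 1/10

Solving yields:
  a_s_2 = 2/15
  a_s_3 = 179/645
  a_s_4 = 25/129

Starting state is s_2, so the absorption probability is a_s_2 = 2/15.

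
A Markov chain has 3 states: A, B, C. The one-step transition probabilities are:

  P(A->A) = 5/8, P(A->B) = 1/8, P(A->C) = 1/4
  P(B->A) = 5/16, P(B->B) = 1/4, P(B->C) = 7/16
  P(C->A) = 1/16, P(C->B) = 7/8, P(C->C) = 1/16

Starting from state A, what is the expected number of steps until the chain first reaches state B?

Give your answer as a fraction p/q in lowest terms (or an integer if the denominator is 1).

Answer: 152/43

Derivation:
Let h_i = expected steps to first reach B from state i.
Boundary: h_B = 0.
First-step equations for the other states:
  h_A = 1 + 5/8*h_A + 1/8*h_B + 1/4*h_C
  h_C = 1 + 1/16*h_A + 7/8*h_B + 1/16*h_C

Substituting h_B = 0 and rearranging gives the linear system (I - Q) h = 1:
  [3/8, -1/4] . (h_A, h_C) = 1
  [-1/16, 15/16] . (h_A, h_C) = 1

Solving yields:
  h_A = 152/43
  h_C = 56/43

Starting state is A, so the expected hitting time is h_A = 152/43.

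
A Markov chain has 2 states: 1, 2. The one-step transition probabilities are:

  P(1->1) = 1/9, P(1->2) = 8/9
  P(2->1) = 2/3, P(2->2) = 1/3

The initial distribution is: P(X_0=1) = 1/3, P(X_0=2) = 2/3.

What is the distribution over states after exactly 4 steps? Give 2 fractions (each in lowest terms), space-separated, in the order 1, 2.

Answer: 8257/19683 11426/19683

Derivation:
Propagating the distribution step by step (d_{t+1} = d_t * P):
d_0 = (1=1/3, 2=2/3)
  d_1[1] = 1/3*1/9 + 2/3*2/3 = 13/27
  d_1[2] = 1/3*8/9 + 2/3*1/3 = 14/27
d_1 = (1=13/27, 2=14/27)
  d_2[1] = 13/27*1/9 + 14/27*2/3 = 97/243
  d_2[2] = 13/27*8/9 + 14/27*1/3 = 146/243
d_2 = (1=97/243, 2=146/243)
  d_3[1] = 97/243*1/9 + 146/243*2/3 = 973/2187
  d_3[2] = 97/243*8/9 + 146/243*1/3 = 1214/2187
d_3 = (1=973/2187, 2=1214/2187)
  d_4[1] = 973/2187*1/9 + 1214/2187*2/3 = 8257/19683
  d_4[2] = 973/2187*8/9 + 1214/2187*1/3 = 11426/19683
d_4 = (1=8257/19683, 2=11426/19683)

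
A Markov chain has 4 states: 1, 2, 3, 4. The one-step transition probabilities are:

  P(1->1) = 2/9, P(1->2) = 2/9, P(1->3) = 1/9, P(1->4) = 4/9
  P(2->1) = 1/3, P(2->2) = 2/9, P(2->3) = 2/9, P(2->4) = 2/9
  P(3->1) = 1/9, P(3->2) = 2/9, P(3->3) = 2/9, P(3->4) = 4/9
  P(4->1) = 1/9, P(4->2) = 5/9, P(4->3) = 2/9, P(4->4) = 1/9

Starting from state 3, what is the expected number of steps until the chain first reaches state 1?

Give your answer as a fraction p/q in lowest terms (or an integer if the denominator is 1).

Answer: 171/31

Derivation:
Let h_i = expected steps to first reach 1 from state i.
Boundary: h_1 = 0.
First-step equations for the other states:
  h_2 = 1 + 1/3*h_1 + 2/9*h_2 + 2/9*h_3 + 2/9*h_4
  h_3 = 1 + 1/9*h_1 + 2/9*h_2 + 2/9*h_3 + 4/9*h_4
  h_4 = 1 + 1/9*h_1 + 5/9*h_2 + 2/9*h_3 + 1/9*h_4

Substituting h_1 = 0 and rearranging gives the linear system (I - Q) h = 1:
  [7/9, -2/9, -2/9] . (h_2, h_3, h_4) = 1
  [-2/9, 7/9, -4/9] . (h_2, h_3, h_4) = 1
  [-5/9, -2/9, 8/9] . (h_2, h_3, h_4) = 1

Solving yields:
  h_2 = 135/31
  h_3 = 171/31
  h_4 = 162/31

Starting state is 3, so the expected hitting time is h_3 = 171/31.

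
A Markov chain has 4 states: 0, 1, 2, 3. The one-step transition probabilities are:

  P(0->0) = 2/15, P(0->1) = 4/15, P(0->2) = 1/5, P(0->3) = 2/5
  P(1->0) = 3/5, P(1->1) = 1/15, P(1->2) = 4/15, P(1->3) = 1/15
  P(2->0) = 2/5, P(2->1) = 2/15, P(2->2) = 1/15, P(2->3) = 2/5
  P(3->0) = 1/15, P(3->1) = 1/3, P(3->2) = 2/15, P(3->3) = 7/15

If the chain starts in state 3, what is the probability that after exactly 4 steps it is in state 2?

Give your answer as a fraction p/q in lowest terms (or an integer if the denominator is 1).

Computing P^4 by repeated multiplication:
P^1 =
  0: [2/15, 4/15, 1/5, 2/5]
  1: [3/5, 1/15, 4/15, 1/15]
  2: [2/5, 2/15, 1/15, 2/5]
  3: [1/15, 1/3, 2/15, 7/15]
P^2 =
  0: [64/225, 16/75, 37/225, 76/225]
  1: [52/225, 2/9, 37/225, 86/225]
  2: [14/75, 58/225, 13/75, 86/225]
  3: [22/75, 16/75, 13/75, 8/25]
P^3 =
  0: [286/1125, 758/3375, 191/1125, 1186/3375]
  1: [862/3375, 254/1125, 113/675, 1186/3375]
  2: [926/3375, 734/3375, 569/3375, 382/1125]
  3: [58/225, 2/9, 191/1125, 394/1125]
P^4 =
  0: [13162/50625, 11266/50625, 8551/50625, 5882/16875]
  1: [1462/5625, 2254/10125, 2857/16875, 17626/50625]
  2: [13018/50625, 11306/50625, 343/2025, 17726/50625]
  3: [874/3375, 418/1875, 2849/16875, 5894/16875]

(P^4)[3 -> 2] = 2849/16875

Answer: 2849/16875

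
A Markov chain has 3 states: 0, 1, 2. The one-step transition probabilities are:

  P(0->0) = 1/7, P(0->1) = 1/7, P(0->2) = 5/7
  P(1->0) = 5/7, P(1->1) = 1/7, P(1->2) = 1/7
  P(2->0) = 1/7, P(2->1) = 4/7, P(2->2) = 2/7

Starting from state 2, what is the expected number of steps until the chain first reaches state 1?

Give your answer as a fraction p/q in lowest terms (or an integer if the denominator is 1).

Let h_i = expected steps to first reach 1 from state i.
Boundary: h_1 = 0.
First-step equations for the other states:
  h_0 = 1 + 1/7*h_0 + 1/7*h_1 + 5/7*h_2
  h_2 = 1 + 1/7*h_0 + 4/7*h_1 + 2/7*h_2

Substituting h_1 = 0 and rearranging gives the linear system (I - Q) h = 1:
  [6/7, -5/7] . (h_0, h_2) = 1
  [-1/7, 5/7] . (h_0, h_2) = 1

Solving yields:
  h_0 = 14/5
  h_2 = 49/25

Starting state is 2, so the expected hitting time is h_2 = 49/25.

Answer: 49/25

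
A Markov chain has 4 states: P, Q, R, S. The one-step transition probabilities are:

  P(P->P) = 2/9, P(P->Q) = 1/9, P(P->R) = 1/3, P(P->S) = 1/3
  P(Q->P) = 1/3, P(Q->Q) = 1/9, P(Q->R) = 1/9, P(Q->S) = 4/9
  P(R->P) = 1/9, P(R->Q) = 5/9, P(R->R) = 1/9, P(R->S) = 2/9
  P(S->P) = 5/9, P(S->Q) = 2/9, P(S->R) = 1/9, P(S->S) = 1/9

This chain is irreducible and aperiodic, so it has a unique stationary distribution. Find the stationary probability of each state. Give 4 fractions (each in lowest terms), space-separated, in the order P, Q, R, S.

The stationary distribution satisfies pi = pi * P, i.e.:
  pi_P = 2/9*pi_P + 1/3*pi_Q + 1/9*pi_R + 5/9*pi_S
  pi_Q = 1/9*pi_P + 1/9*pi_Q + 5/9*pi_R + 2/9*pi_S
  pi_R = 1/3*pi_P + 1/9*pi_Q + 1/9*pi_R + 1/9*pi_S
  pi_S = 1/3*pi_P + 4/9*pi_Q + 2/9*pi_R + 1/9*pi_S
with normalization: pi_P + pi_Q + pi_R + pi_S = 1.

Using the first 3 balance equations plus normalization, the linear system A*pi = b is:
  [-7/9, 1/3, 1/9, 5/9] . pi = 0
  [1/9, -8/9, 5/9, 2/9] . pi = 0
  [1/3, 1/9, -8/9, 1/9] . pi = 0
  [1, 1, 1, 1] . pi = 1

Solving yields:
  pi_P = 184/577
  pi_Q = 257/1154
  pi_R = 105/577
  pi_S = 319/1154

Verification (pi * P):
  184/577*2/9 + 257/1154*1/3 + 105/577*1/9 + 319/1154*5/9 = 184/577 = pi_P  (ok)
  184/577*1/9 + 257/1154*1/9 + 105/577*5/9 + 319/1154*2/9 = 257/1154 = pi_Q  (ok)
  184/577*1/3 + 257/1154*1/9 + 105/577*1/9 + 319/1154*1/9 = 105/577 = pi_R  (ok)
  184/577*1/3 + 257/1154*4/9 + 105/577*2/9 + 319/1154*1/9 = 319/1154 = pi_S  (ok)

Answer: 184/577 257/1154 105/577 319/1154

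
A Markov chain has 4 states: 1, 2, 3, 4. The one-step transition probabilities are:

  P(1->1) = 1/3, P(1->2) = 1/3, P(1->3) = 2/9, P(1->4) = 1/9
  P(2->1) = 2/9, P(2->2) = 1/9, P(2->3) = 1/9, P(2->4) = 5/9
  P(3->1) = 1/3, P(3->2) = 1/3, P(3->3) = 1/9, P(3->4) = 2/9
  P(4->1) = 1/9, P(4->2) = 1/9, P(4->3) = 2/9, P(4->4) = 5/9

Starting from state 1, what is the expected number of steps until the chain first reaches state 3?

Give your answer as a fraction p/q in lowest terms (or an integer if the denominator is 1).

Answer: 567/113

Derivation:
Let h_i = expected steps to first reach 3 from state i.
Boundary: h_3 = 0.
First-step equations for the other states:
  h_1 = 1 + 1/3*h_1 + 1/3*h_2 + 2/9*h_3 + 1/9*h_4
  h_2 = 1 + 2/9*h_1 + 1/9*h_2 + 1/9*h_3 + 5/9*h_4
  h_4 = 1 + 1/9*h_1 + 1/9*h_2 + 2/9*h_3 + 5/9*h_4

Substituting h_3 = 0 and rearranging gives the linear system (I - Q) h = 1:
  [2/3, -1/3, -1/9] . (h_1, h_2, h_4) = 1
  [-2/9, 8/9, -5/9] . (h_1, h_2, h_4) = 1
  [-1/9, -1/9, 4/9] . (h_1, h_2, h_4) = 1

Solving yields:
  h_1 = 567/113
  h_2 = 612/113
  h_4 = 549/113

Starting state is 1, so the expected hitting time is h_1 = 567/113.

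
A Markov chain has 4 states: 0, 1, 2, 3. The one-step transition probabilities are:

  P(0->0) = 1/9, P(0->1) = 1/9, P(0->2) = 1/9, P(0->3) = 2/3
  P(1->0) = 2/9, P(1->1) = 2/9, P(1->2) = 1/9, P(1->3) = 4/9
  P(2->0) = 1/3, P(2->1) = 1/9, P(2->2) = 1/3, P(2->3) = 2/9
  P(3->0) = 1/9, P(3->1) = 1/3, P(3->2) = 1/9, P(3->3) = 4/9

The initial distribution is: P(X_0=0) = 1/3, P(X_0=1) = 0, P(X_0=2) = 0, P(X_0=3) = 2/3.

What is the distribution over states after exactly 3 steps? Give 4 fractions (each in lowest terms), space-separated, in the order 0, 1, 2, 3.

Answer: 371/2187 521/2187 103/729 986/2187

Derivation:
Propagating the distribution step by step (d_{t+1} = d_t * P):
d_0 = (0=1/3, 1=0, 2=0, 3=2/3)
  d_1[0] = 1/3*1/9 + 0*2/9 + 0*1/3 + 2/3*1/9 = 1/9
  d_1[1] = 1/3*1/9 + 0*2/9 + 0*1/9 + 2/3*1/3 = 7/27
  d_1[2] = 1/3*1/9 + 0*1/9 + 0*1/3 + 2/3*1/9 = 1/9
  d_1[3] = 1/3*2/3 + 0*4/9 + 0*2/9 + 2/3*4/9 = 14/27
d_1 = (0=1/9, 1=7/27, 2=1/9, 3=14/27)
  d_2[0] = 1/9*1/9 + 7/27*2/9 + 1/9*1/3 + 14/27*1/9 = 40/243
  d_2[1] = 1/9*1/9 + 7/27*2/9 + 1/9*1/9 + 14/27*1/3 = 62/243
  d_2[2] = 1/9*1/9 + 7/27*1/9 + 1/9*1/3 + 14/27*1/9 = 11/81
  d_2[3] = 1/9*2/3 + 7/27*4/9 + 1/9*2/9 + 14/27*4/9 = 4/9
d_2 = (0=40/243, 1=62/243, 2=11/81, 3=4/9)
  d_3[0] = 40/243*1/9 + 62/243*2/9 + 11/81*1/3 + 4/9*1/9 = 371/2187
  d_3[1] = 40/243*1/9 + 62/243*2/9 + 11/81*1/9 + 4/9*1/3 = 521/2187
  d_3[2] = 40/243*1/9 + 62/243*1/9 + 11/81*1/3 + 4/9*1/9 = 103/729
  d_3[3] = 40/243*2/3 + 62/243*4/9 + 11/81*2/9 + 4/9*4/9 = 986/2187
d_3 = (0=371/2187, 1=521/2187, 2=103/729, 3=986/2187)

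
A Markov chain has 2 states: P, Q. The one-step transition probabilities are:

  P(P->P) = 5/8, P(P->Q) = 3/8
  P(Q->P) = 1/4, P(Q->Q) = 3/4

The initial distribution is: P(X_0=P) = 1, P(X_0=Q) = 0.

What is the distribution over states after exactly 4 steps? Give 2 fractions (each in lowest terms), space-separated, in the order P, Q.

Propagating the distribution step by step (d_{t+1} = d_t * P):
d_0 = (P=1, Q=0)
  d_1[P] = 1*5/8 + 0*1/4 = 5/8
  d_1[Q] = 1*3/8 + 0*3/4 = 3/8
d_1 = (P=5/8, Q=3/8)
  d_2[P] = 5/8*5/8 + 3/8*1/4 = 31/64
  d_2[Q] = 5/8*3/8 + 3/8*3/4 = 33/64
d_2 = (P=31/64, Q=33/64)
  d_3[P] = 31/64*5/8 + 33/64*1/4 = 221/512
  d_3[Q] = 31/64*3/8 + 33/64*3/4 = 291/512
d_3 = (P=221/512, Q=291/512)
  d_4[P] = 221/512*5/8 + 291/512*1/4 = 1687/4096
  d_4[Q] = 221/512*3/8 + 291/512*3/4 = 2409/4096
d_4 = (P=1687/4096, Q=2409/4096)

Answer: 1687/4096 2409/4096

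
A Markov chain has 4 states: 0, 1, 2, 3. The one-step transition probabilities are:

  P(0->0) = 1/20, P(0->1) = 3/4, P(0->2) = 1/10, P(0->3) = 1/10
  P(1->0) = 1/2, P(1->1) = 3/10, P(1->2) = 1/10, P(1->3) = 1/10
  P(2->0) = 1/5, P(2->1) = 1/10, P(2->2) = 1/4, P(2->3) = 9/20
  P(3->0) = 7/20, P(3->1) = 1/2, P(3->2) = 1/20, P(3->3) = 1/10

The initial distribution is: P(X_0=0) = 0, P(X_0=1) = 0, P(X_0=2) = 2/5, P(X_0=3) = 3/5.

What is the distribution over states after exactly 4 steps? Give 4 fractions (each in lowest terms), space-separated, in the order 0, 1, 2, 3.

Answer: 244537/800000 89357/200000 87557/800000 55239/400000

Derivation:
Propagating the distribution step by step (d_{t+1} = d_t * P):
d_0 = (0=0, 1=0, 2=2/5, 3=3/5)
  d_1[0] = 0*1/20 + 0*1/2 + 2/5*1/5 + 3/5*7/20 = 29/100
  d_1[1] = 0*3/4 + 0*3/10 + 2/5*1/10 + 3/5*1/2 = 17/50
  d_1[2] = 0*1/10 + 0*1/10 + 2/5*1/4 + 3/5*1/20 = 13/100
  d_1[3] = 0*1/10 + 0*1/10 + 2/5*9/20 + 3/5*1/10 = 6/25
d_1 = (0=29/100, 1=17/50, 2=13/100, 3=6/25)
  d_2[0] = 29/100*1/20 + 17/50*1/2 + 13/100*1/5 + 6/25*7/20 = 589/2000
  d_2[1] = 29/100*3/4 + 17/50*3/10 + 13/100*1/10 + 6/25*1/2 = 181/400
  d_2[2] = 29/100*1/10 + 17/50*1/10 + 13/100*1/4 + 6/25*1/20 = 43/400
  d_2[3] = 29/100*1/10 + 17/50*1/10 + 13/100*9/20 + 6/25*1/10 = 291/2000
d_2 = (0=589/2000, 1=181/400, 2=43/400, 3=291/2000)
  d_3[0] = 589/2000*1/20 + 181/400*1/2 + 43/400*1/5 + 291/2000*7/20 = 1567/5000
  d_3[1] = 589/2000*3/4 + 181/400*3/10 + 43/400*1/10 + 291/2000*1/2 = 3521/8000
  d_3[2] = 589/2000*1/10 + 181/400*1/10 + 43/400*1/4 + 291/2000*1/20 = 2177/20000
  d_3[3] = 589/2000*1/10 + 181/400*1/10 + 43/400*9/20 + 291/2000*1/10 = 1101/8000
d_3 = (0=1567/5000, 1=3521/8000, 2=2177/20000, 3=1101/8000)
  d_4[0] = 1567/5000*1/20 + 3521/8000*1/2 + 2177/20000*1/5 + 1101/8000*7/20 = 244537/800000
  d_4[1] = 1567/5000*3/4 + 3521/8000*3/10 + 2177/20000*1/10 + 1101/8000*1/2 = 89357/200000
  d_4[2] = 1567/5000*1/10 + 3521/8000*1/10 + 2177/20000*1/4 + 1101/8000*1/20 = 87557/800000
  d_4[3] = 1567/5000*1/10 + 3521/8000*1/10 + 2177/20000*9/20 + 1101/8000*1/10 = 55239/400000
d_4 = (0=244537/800000, 1=89357/200000, 2=87557/800000, 3=55239/400000)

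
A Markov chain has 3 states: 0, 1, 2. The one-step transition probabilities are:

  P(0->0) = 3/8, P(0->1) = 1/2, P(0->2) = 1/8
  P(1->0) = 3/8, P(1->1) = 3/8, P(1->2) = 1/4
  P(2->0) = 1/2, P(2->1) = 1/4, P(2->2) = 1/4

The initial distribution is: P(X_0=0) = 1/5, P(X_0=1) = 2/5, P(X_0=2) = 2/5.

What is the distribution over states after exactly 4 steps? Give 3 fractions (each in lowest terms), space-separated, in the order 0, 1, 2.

Answer: 8191/20480 2/5 4097/20480

Derivation:
Propagating the distribution step by step (d_{t+1} = d_t * P):
d_0 = (0=1/5, 1=2/5, 2=2/5)
  d_1[0] = 1/5*3/8 + 2/5*3/8 + 2/5*1/2 = 17/40
  d_1[1] = 1/5*1/2 + 2/5*3/8 + 2/5*1/4 = 7/20
  d_1[2] = 1/5*1/8 + 2/5*1/4 + 2/5*1/4 = 9/40
d_1 = (0=17/40, 1=7/20, 2=9/40)
  d_2[0] = 17/40*3/8 + 7/20*3/8 + 9/40*1/2 = 129/320
  d_2[1] = 17/40*1/2 + 7/20*3/8 + 9/40*1/4 = 2/5
  d_2[2] = 17/40*1/8 + 7/20*1/4 + 9/40*1/4 = 63/320
d_2 = (0=129/320, 1=2/5, 2=63/320)
  d_3[0] = 129/320*3/8 + 2/5*3/8 + 63/320*1/2 = 1023/2560
  d_3[1] = 129/320*1/2 + 2/5*3/8 + 63/320*1/4 = 513/1280
  d_3[2] = 129/320*1/8 + 2/5*1/4 + 63/320*1/4 = 511/2560
d_3 = (0=1023/2560, 1=513/1280, 2=511/2560)
  d_4[0] = 1023/2560*3/8 + 513/1280*3/8 + 511/2560*1/2 = 8191/20480
  d_4[1] = 1023/2560*1/2 + 513/1280*3/8 + 511/2560*1/4 = 2/5
  d_4[2] = 1023/2560*1/8 + 513/1280*1/4 + 511/2560*1/4 = 4097/20480
d_4 = (0=8191/20480, 1=2/5, 2=4097/20480)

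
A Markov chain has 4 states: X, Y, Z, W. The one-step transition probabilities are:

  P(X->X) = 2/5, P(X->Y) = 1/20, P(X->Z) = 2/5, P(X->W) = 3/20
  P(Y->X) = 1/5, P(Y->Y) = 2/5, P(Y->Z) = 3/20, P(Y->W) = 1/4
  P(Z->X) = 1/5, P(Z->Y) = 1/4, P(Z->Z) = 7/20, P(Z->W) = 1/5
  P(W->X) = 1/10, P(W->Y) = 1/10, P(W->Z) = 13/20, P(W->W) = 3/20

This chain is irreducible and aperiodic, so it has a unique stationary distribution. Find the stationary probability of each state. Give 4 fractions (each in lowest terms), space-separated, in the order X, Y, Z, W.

Answer: 647/2859 593/2859 359/953 542/2859

Derivation:
The stationary distribution satisfies pi = pi * P, i.e.:
  pi_X = 2/5*pi_X + 1/5*pi_Y + 1/5*pi_Z + 1/10*pi_W
  pi_Y = 1/20*pi_X + 2/5*pi_Y + 1/4*pi_Z + 1/10*pi_W
  pi_Z = 2/5*pi_X + 3/20*pi_Y + 7/20*pi_Z + 13/20*pi_W
  pi_W = 3/20*pi_X + 1/4*pi_Y + 1/5*pi_Z + 3/20*pi_W
with normalization: pi_X + pi_Y + pi_Z + pi_W = 1.

Using the first 3 balance equations plus normalization, the linear system A*pi = b is:
  [-3/5, 1/5, 1/5, 1/10] . pi = 0
  [1/20, -3/5, 1/4, 1/10] . pi = 0
  [2/5, 3/20, -13/20, 13/20] . pi = 0
  [1, 1, 1, 1] . pi = 1

Solving yields:
  pi_X = 647/2859
  pi_Y = 593/2859
  pi_Z = 359/953
  pi_W = 542/2859

Verification (pi * P):
  647/2859*2/5 + 593/2859*1/5 + 359/953*1/5 + 542/2859*1/10 = 647/2859 = pi_X  (ok)
  647/2859*1/20 + 593/2859*2/5 + 359/953*1/4 + 542/2859*1/10 = 593/2859 = pi_Y  (ok)
  647/2859*2/5 + 593/2859*3/20 + 359/953*7/20 + 542/2859*13/20 = 359/953 = pi_Z  (ok)
  647/2859*3/20 + 593/2859*1/4 + 359/953*1/5 + 542/2859*3/20 = 542/2859 = pi_W  (ok)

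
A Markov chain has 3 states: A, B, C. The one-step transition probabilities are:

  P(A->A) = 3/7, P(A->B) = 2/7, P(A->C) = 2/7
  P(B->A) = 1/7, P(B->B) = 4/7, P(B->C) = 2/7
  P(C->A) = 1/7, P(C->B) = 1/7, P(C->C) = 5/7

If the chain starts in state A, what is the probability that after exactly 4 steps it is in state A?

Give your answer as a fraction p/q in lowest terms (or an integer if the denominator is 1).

Computing P^4 by repeated multiplication:
P^1 =
  A: [3/7, 2/7, 2/7]
  B: [1/7, 4/7, 2/7]
  C: [1/7, 1/7, 5/7]
P^2 =
  A: [13/49, 16/49, 20/49]
  B: [9/49, 20/49, 20/49]
  C: [9/49, 11/49, 29/49]
P^3 =
  A: [75/343, 110/343, 158/343]
  B: [67/343, 118/343, 158/343]
  C: [67/343, 13/49, 185/343]
P^4 =
  A: [493/2401, 748/2401, 1160/2401]
  B: [477/2401, 764/2401, 1160/2401]
  C: [477/2401, 683/2401, 1241/2401]

(P^4)[A -> A] = 493/2401

Answer: 493/2401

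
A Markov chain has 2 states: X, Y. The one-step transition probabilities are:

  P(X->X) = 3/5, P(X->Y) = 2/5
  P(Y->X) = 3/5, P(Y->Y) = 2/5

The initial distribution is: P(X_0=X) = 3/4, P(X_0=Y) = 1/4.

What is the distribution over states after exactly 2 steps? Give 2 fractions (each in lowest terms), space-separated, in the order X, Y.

Propagating the distribution step by step (d_{t+1} = d_t * P):
d_0 = (X=3/4, Y=1/4)
  d_1[X] = 3/4*3/5 + 1/4*3/5 = 3/5
  d_1[Y] = 3/4*2/5 + 1/4*2/5 = 2/5
d_1 = (X=3/5, Y=2/5)
  d_2[X] = 3/5*3/5 + 2/5*3/5 = 3/5
  d_2[Y] = 3/5*2/5 + 2/5*2/5 = 2/5
d_2 = (X=3/5, Y=2/5)

Answer: 3/5 2/5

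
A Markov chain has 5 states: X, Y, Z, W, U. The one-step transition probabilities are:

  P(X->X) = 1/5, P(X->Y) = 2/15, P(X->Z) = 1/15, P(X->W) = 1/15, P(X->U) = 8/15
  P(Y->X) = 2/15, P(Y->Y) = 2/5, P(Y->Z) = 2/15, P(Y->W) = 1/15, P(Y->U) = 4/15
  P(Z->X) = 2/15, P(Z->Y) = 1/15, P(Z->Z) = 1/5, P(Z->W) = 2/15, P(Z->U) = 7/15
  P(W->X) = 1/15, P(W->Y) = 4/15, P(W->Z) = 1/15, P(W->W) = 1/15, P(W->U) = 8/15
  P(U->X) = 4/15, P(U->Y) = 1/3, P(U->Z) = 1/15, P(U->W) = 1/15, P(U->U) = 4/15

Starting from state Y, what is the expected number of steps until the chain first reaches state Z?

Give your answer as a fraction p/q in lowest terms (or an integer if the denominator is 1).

Let h_i = expected steps to first reach Z from state i.
Boundary: h_Z = 0.
First-step equations for the other states:
  h_X = 1 + 1/5*h_X + 2/15*h_Y + 1/15*h_Z + 1/15*h_W + 8/15*h_U
  h_Y = 1 + 2/15*h_X + 2/5*h_Y + 2/15*h_Z + 1/15*h_W + 4/15*h_U
  h_W = 1 + 1/15*h_X + 4/15*h_Y + 1/15*h_Z + 1/15*h_W + 8/15*h_U
  h_U = 1 + 4/15*h_X + 1/3*h_Y + 1/15*h_Z + 1/15*h_W + 4/15*h_U

Substituting h_Z = 0 and rearranging gives the linear system (I - Q) h = 1:
  [4/5, -2/15, -1/15, -8/15] . (h_X, h_Y, h_W, h_U) = 1
  [-2/15, 3/5, -1/15, -4/15] . (h_X, h_Y, h_W, h_U) = 1
  [-1/15, -4/15, 14/15, -8/15] . (h_X, h_Y, h_W, h_U) = 1
  [-4/15, -1/3, -1/15, 11/15] . (h_X, h_Y, h_W, h_U) = 1

Solving yields:
  h_X = 49725/4283
  h_Y = 45450/4283
  h_W = 49155/4283
  h_U = 49050/4283

Starting state is Y, so the expected hitting time is h_Y = 45450/4283.

Answer: 45450/4283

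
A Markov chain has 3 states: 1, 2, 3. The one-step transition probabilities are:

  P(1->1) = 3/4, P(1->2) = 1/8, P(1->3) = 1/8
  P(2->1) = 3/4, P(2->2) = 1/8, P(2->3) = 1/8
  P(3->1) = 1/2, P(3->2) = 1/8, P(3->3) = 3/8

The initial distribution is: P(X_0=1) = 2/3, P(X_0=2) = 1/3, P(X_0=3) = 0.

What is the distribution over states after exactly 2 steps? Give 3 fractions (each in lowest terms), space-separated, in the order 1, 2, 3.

Answer: 23/32 1/8 5/32

Derivation:
Propagating the distribution step by step (d_{t+1} = d_t * P):
d_0 = (1=2/3, 2=1/3, 3=0)
  d_1[1] = 2/3*3/4 + 1/3*3/4 + 0*1/2 = 3/4
  d_1[2] = 2/3*1/8 + 1/3*1/8 + 0*1/8 = 1/8
  d_1[3] = 2/3*1/8 + 1/3*1/8 + 0*3/8 = 1/8
d_1 = (1=3/4, 2=1/8, 3=1/8)
  d_2[1] = 3/4*3/4 + 1/8*3/4 + 1/8*1/2 = 23/32
  d_2[2] = 3/4*1/8 + 1/8*1/8 + 1/8*1/8 = 1/8
  d_2[3] = 3/4*1/8 + 1/8*1/8 + 1/8*3/8 = 5/32
d_2 = (1=23/32, 2=1/8, 3=5/32)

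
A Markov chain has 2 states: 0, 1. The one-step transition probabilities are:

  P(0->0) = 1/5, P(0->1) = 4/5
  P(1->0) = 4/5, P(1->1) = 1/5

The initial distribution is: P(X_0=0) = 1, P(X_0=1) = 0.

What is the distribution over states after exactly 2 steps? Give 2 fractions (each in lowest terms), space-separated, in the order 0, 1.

Answer: 17/25 8/25

Derivation:
Propagating the distribution step by step (d_{t+1} = d_t * P):
d_0 = (0=1, 1=0)
  d_1[0] = 1*1/5 + 0*4/5 = 1/5
  d_1[1] = 1*4/5 + 0*1/5 = 4/5
d_1 = (0=1/5, 1=4/5)
  d_2[0] = 1/5*1/5 + 4/5*4/5 = 17/25
  d_2[1] = 1/5*4/5 + 4/5*1/5 = 8/25
d_2 = (0=17/25, 1=8/25)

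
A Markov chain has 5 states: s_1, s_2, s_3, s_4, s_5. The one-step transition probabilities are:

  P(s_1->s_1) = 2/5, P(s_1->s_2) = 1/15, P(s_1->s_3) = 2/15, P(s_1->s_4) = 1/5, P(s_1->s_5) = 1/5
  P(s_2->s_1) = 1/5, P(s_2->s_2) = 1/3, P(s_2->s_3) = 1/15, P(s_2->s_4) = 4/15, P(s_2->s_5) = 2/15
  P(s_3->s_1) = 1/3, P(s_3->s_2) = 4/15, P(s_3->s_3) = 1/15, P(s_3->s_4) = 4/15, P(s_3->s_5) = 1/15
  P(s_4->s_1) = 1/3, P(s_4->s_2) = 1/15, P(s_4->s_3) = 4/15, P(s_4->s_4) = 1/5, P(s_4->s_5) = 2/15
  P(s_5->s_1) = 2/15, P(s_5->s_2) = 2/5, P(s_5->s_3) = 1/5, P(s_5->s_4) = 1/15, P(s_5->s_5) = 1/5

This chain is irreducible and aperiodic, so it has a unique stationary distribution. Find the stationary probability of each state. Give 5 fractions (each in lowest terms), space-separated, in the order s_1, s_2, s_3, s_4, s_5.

The stationary distribution satisfies pi = pi * P, i.e.:
  pi_s_1 = 2/5*pi_s_1 + 1/5*pi_s_2 + 1/3*pi_s_3 + 1/3*pi_s_4 + 2/15*pi_s_5
  pi_s_2 = 1/15*pi_s_1 + 1/3*pi_s_2 + 4/15*pi_s_3 + 1/15*pi_s_4 + 2/5*pi_s_5
  pi_s_3 = 2/15*pi_s_1 + 1/15*pi_s_2 + 1/15*pi_s_3 + 4/15*pi_s_4 + 1/5*pi_s_5
  pi_s_4 = 1/5*pi_s_1 + 4/15*pi_s_2 + 4/15*pi_s_3 + 1/5*pi_s_4 + 1/15*pi_s_5
  pi_s_5 = 1/5*pi_s_1 + 2/15*pi_s_2 + 1/15*pi_s_3 + 2/15*pi_s_4 + 1/5*pi_s_5
with normalization: pi_s_1 + pi_s_2 + pi_s_3 + pi_s_4 + pi_s_5 = 1.

Using the first 4 balance equations plus normalization, the linear system A*pi = b is:
  [-3/5, 1/5, 1/3, 1/3, 2/15] . pi = 0
  [1/15, -2/3, 4/15, 1/15, 2/5] . pi = 0
  [2/15, 1/15, -14/15, 4/15, 1/5] . pi = 0
  [1/5, 4/15, 4/15, -4/5, 1/15] . pi = 0
  [1, 1, 1, 1, 1] . pi = 1

Solving yields:
  pi_s_1 = 12095/40921
  pi_s_2 = 8219/40921
  pi_s_3 = 6031/40921
  pi_s_4 = 8297/40921
  pi_s_5 = 6279/40921

Verification (pi * P):
  12095/40921*2/5 + 8219/40921*1/5 + 6031/40921*1/3 + 8297/40921*1/3 + 6279/40921*2/15 = 12095/40921 = pi_s_1  (ok)
  12095/40921*1/15 + 8219/40921*1/3 + 6031/40921*4/15 + 8297/40921*1/15 + 6279/40921*2/5 = 8219/40921 = pi_s_2  (ok)
  12095/40921*2/15 + 8219/40921*1/15 + 6031/40921*1/15 + 8297/40921*4/15 + 6279/40921*1/5 = 6031/40921 = pi_s_3  (ok)
  12095/40921*1/5 + 8219/40921*4/15 + 6031/40921*4/15 + 8297/40921*1/5 + 6279/40921*1/15 = 8297/40921 = pi_s_4  (ok)
  12095/40921*1/5 + 8219/40921*2/15 + 6031/40921*1/15 + 8297/40921*2/15 + 6279/40921*1/5 = 6279/40921 = pi_s_5  (ok)

Answer: 12095/40921 8219/40921 6031/40921 8297/40921 6279/40921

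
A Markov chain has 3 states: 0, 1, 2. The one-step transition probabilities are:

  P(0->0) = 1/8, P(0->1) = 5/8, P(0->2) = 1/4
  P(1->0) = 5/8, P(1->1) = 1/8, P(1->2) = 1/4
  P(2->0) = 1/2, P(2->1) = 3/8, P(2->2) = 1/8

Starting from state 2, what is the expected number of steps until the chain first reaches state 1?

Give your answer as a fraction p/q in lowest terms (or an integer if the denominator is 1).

Answer: 88/41

Derivation:
Let h_i = expected steps to first reach 1 from state i.
Boundary: h_1 = 0.
First-step equations for the other states:
  h_0 = 1 + 1/8*h_0 + 5/8*h_1 + 1/4*h_2
  h_2 = 1 + 1/2*h_0 + 3/8*h_1 + 1/8*h_2

Substituting h_1 = 0 and rearranging gives the linear system (I - Q) h = 1:
  [7/8, -1/4] . (h_0, h_2) = 1
  [-1/2, 7/8] . (h_0, h_2) = 1

Solving yields:
  h_0 = 72/41
  h_2 = 88/41

Starting state is 2, so the expected hitting time is h_2 = 88/41.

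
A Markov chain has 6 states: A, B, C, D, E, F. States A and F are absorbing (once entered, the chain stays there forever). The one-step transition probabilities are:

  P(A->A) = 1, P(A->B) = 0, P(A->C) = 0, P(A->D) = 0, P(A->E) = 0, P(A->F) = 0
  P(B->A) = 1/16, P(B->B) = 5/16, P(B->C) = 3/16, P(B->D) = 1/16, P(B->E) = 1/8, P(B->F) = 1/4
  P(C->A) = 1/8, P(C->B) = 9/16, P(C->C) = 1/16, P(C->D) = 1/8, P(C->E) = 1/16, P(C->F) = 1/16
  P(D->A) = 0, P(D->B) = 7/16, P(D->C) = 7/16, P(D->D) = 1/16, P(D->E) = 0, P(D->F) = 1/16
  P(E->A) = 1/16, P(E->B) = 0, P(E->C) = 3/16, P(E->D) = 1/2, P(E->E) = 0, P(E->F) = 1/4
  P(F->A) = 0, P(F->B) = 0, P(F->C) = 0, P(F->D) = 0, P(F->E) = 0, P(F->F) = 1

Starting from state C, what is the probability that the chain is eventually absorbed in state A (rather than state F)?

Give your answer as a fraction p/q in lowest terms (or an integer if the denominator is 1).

Let a_i = P(absorbed in A | start in state i).
Boundary conditions: a_A = 1, a_F = 0.
For each transient state i, a_i = sum_j P(i->j) * a_j:
  a_B = 1/16*a_A + 5/16*a_B + 3/16*a_C + 1/16*a_D + 1/8*a_E + 1/4*a_F
  a_C = 1/8*a_A + 9/16*a_B + 1/16*a_C + 1/8*a_D + 1/16*a_E + 1/16*a_F
  a_D = 0*a_A + 7/16*a_B + 7/16*a_C + 1/16*a_D + 0*a_E + 1/16*a_F
  a_E = 1/16*a_A + 0*a_B + 3/16*a_C + 1/2*a_D + 0*a_E + 1/4*a_F

Substituting a_A = 1 and a_F = 0, rearrange to (I - Q) a = r where r[i] = P(i -> A):
  [11/16, -3/16, -1/16, -1/8] . (a_B, a_C, a_D, a_E) = 1/16
  [-9/16, 15/16, -1/8, -1/16] . (a_B, a_C, a_D, a_E) = 1/8
  [-7/16, -7/16, 15/16, 0] . (a_B, a_C, a_D, a_E) = 0
  [0, -3/16, -1/2, 1] . (a_B, a_C, a_D, a_E) = 1/16

Solving yields:
  a_B = 831/3208
  a_C = 138/401
  a_D = 903/3208
  a_E = 859/3208

Starting state is C, so the absorption probability is a_C = 138/401.

Answer: 138/401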